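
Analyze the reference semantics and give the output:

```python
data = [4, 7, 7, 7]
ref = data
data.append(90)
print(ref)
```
[4, 7, 7, 7, 90]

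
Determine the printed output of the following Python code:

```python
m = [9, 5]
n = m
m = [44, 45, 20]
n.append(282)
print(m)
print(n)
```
[44, 45, 20]
[9, 5, 282]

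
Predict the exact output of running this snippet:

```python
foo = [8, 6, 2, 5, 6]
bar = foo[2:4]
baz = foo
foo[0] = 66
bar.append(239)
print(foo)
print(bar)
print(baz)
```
[66, 6, 2, 5, 6]
[2, 5, 239]
[66, 6, 2, 5, 6]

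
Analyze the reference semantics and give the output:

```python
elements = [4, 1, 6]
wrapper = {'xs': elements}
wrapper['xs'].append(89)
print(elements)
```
[4, 1, 6, 89]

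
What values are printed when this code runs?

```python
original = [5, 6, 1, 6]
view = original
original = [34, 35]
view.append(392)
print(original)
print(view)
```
[34, 35]
[5, 6, 1, 6, 392]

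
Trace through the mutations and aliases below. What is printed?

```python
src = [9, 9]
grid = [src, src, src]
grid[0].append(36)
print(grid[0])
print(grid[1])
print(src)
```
[9, 9, 36]
[9, 9, 36]
[9, 9, 36]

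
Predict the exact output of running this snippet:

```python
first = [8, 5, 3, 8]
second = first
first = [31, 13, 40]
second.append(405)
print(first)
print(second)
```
[31, 13, 40]
[8, 5, 3, 8, 405]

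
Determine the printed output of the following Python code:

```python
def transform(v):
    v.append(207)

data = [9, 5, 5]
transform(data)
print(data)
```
[9, 5, 5, 207]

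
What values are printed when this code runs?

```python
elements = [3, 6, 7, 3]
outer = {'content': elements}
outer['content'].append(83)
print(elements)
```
[3, 6, 7, 3, 83]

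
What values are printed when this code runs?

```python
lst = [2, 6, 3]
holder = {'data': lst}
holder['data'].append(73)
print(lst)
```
[2, 6, 3, 73]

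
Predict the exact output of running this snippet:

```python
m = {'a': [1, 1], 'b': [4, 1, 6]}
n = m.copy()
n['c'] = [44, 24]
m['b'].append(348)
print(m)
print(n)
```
{'a': [1, 1], 'b': [4, 1, 6, 348]}
{'a': [1, 1], 'b': [4, 1, 6, 348], 'c': [44, 24]}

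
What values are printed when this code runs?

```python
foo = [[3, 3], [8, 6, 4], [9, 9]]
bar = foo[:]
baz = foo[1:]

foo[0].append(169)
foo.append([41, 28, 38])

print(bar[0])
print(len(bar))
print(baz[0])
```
[3, 3, 169]
3
[8, 6, 4]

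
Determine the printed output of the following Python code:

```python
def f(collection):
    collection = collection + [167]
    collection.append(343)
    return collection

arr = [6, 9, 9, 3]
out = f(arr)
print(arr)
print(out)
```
[6, 9, 9, 3]
[6, 9, 9, 3, 167, 343]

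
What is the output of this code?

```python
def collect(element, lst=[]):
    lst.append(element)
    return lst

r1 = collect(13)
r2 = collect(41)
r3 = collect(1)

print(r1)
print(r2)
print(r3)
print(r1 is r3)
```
[13, 41, 1]
[13, 41, 1]
[13, 41, 1]
True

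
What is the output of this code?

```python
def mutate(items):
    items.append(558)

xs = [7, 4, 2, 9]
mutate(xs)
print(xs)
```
[7, 4, 2, 9, 558]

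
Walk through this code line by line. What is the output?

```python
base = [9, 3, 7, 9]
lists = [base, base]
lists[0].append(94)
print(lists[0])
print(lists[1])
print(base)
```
[9, 3, 7, 9, 94]
[9, 3, 7, 9, 94]
[9, 3, 7, 9, 94]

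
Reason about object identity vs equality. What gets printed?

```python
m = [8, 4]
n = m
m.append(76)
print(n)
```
[8, 4, 76]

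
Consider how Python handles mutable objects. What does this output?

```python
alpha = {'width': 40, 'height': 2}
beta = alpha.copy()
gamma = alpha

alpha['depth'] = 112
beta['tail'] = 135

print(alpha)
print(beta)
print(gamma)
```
{'width': 40, 'height': 2, 'depth': 112}
{'width': 40, 'height': 2, 'tail': 135}
{'width': 40, 'height': 2, 'depth': 112}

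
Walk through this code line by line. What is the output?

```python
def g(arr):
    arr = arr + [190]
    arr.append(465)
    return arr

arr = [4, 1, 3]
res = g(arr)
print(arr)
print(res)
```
[4, 1, 3]
[4, 1, 3, 190, 465]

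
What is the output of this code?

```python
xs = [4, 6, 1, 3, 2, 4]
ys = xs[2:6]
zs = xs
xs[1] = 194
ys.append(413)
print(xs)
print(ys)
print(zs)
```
[4, 194, 1, 3, 2, 4]
[1, 3, 2, 4, 413]
[4, 194, 1, 3, 2, 4]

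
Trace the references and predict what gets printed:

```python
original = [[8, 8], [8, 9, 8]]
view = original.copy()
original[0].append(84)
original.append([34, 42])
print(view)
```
[[8, 8, 84], [8, 9, 8]]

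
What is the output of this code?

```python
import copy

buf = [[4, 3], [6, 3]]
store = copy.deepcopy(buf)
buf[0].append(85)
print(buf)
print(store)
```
[[4, 3, 85], [6, 3]]
[[4, 3], [6, 3]]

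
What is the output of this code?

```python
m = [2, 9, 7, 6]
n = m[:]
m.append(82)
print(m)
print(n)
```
[2, 9, 7, 6, 82]
[2, 9, 7, 6]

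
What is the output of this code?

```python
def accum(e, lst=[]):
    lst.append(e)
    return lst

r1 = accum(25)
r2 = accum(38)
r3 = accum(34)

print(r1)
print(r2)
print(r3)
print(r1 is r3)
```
[25, 38, 34]
[25, 38, 34]
[25, 38, 34]
True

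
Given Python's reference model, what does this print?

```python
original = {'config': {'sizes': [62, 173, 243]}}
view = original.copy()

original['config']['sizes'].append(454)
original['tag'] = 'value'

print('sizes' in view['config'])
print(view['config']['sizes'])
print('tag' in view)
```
True
[62, 173, 243, 454]
False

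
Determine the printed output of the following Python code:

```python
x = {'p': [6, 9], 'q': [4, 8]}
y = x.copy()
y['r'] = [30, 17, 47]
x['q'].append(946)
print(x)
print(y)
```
{'p': [6, 9], 'q': [4, 8, 946]}
{'p': [6, 9], 'q': [4, 8, 946], 'r': [30, 17, 47]}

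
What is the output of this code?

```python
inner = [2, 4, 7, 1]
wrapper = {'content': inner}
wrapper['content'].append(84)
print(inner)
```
[2, 4, 7, 1, 84]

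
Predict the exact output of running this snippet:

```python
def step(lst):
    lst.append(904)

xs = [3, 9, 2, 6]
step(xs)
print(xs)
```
[3, 9, 2, 6, 904]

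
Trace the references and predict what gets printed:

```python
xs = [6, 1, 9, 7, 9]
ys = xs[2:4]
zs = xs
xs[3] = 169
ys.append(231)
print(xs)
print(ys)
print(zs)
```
[6, 1, 9, 169, 9]
[9, 7, 231]
[6, 1, 9, 169, 9]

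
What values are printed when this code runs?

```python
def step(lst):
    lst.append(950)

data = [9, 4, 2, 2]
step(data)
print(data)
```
[9, 4, 2, 2, 950]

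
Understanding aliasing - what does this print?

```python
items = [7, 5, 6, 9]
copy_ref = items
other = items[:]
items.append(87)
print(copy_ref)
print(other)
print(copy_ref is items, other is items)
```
[7, 5, 6, 9, 87]
[7, 5, 6, 9]
True False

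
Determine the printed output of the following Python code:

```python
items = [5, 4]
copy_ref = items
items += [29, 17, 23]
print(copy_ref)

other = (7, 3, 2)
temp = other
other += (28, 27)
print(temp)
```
[5, 4, 29, 17, 23]
(7, 3, 2)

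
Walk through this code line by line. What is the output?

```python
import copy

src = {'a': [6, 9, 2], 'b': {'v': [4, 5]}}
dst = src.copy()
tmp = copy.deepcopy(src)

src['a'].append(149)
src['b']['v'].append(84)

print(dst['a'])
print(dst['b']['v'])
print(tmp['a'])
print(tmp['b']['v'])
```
[6, 9, 2, 149]
[4, 5, 84]
[6, 9, 2]
[4, 5]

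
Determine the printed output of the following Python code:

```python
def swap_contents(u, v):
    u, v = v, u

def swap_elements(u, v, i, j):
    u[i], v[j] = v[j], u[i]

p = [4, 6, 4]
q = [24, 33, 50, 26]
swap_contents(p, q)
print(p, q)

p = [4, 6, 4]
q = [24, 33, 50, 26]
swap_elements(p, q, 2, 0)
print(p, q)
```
[4, 6, 4] [24, 33, 50, 26]
[4, 6, 24] [4, 33, 50, 26]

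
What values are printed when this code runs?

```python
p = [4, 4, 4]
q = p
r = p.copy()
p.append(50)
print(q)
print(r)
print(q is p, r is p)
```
[4, 4, 4, 50]
[4, 4, 4]
True False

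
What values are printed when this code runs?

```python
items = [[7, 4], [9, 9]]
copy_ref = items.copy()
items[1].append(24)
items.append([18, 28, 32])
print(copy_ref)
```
[[7, 4], [9, 9, 24]]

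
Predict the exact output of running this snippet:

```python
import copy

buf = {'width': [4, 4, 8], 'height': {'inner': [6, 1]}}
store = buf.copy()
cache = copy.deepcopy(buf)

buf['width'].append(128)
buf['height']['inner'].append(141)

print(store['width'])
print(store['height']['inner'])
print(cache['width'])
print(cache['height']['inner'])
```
[4, 4, 8, 128]
[6, 1, 141]
[4, 4, 8]
[6, 1]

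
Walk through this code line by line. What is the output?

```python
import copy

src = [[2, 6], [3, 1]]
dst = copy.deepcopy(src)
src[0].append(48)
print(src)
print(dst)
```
[[2, 6, 48], [3, 1]]
[[2, 6], [3, 1]]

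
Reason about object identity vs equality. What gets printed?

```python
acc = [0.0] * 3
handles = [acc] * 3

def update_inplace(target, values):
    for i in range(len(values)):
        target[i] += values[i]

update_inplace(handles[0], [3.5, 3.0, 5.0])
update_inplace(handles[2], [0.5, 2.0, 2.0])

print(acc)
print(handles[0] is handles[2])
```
[4.0, 5.0, 7.0]
True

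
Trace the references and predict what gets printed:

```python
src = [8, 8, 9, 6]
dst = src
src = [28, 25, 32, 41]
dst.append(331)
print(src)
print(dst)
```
[28, 25, 32, 41]
[8, 8, 9, 6, 331]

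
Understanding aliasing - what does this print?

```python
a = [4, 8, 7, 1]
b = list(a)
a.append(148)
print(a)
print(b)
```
[4, 8, 7, 1, 148]
[4, 8, 7, 1]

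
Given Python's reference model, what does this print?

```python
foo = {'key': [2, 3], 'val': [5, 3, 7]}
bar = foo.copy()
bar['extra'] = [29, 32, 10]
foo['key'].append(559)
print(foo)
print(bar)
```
{'key': [2, 3, 559], 'val': [5, 3, 7]}
{'key': [2, 3, 559], 'val': [5, 3, 7], 'extra': [29, 32, 10]}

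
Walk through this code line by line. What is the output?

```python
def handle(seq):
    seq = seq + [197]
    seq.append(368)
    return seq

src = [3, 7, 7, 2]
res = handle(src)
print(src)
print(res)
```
[3, 7, 7, 2]
[3, 7, 7, 2, 197, 368]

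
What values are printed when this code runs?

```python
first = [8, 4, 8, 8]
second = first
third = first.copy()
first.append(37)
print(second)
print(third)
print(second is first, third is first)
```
[8, 4, 8, 8, 37]
[8, 4, 8, 8]
True False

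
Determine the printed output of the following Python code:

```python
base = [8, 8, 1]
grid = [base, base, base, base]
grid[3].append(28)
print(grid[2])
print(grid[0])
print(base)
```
[8, 8, 1, 28]
[8, 8, 1, 28]
[8, 8, 1, 28]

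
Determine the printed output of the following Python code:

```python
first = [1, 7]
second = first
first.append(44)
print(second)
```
[1, 7, 44]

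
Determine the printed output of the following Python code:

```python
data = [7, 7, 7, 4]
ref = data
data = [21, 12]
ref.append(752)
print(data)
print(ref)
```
[21, 12]
[7, 7, 7, 4, 752]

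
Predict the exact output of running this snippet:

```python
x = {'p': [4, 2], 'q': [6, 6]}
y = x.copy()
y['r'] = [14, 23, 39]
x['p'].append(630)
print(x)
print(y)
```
{'p': [4, 2, 630], 'q': [6, 6]}
{'p': [4, 2, 630], 'q': [6, 6], 'r': [14, 23, 39]}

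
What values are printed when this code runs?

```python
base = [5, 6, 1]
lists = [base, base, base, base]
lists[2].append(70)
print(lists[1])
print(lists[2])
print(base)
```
[5, 6, 1, 70]
[5, 6, 1, 70]
[5, 6, 1, 70]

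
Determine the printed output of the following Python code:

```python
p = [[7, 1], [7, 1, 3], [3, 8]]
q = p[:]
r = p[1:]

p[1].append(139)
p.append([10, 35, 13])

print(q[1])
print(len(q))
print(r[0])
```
[7, 1, 3, 139]
3
[7, 1, 3, 139]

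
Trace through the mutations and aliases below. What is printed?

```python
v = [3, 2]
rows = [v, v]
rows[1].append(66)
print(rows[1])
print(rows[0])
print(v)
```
[3, 2, 66]
[3, 2, 66]
[3, 2, 66]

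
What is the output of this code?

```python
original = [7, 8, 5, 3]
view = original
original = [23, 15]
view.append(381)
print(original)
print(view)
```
[23, 15]
[7, 8, 5, 3, 381]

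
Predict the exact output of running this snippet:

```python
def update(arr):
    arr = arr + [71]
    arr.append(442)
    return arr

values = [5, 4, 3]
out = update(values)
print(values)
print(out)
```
[5, 4, 3]
[5, 4, 3, 71, 442]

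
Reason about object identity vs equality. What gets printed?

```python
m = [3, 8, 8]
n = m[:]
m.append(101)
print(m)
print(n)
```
[3, 8, 8, 101]
[3, 8, 8]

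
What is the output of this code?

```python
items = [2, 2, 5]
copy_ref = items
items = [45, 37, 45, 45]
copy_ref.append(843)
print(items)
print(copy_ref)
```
[45, 37, 45, 45]
[2, 2, 5, 843]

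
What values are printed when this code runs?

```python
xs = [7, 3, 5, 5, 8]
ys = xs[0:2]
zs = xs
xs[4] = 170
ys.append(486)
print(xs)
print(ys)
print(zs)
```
[7, 3, 5, 5, 170]
[7, 3, 486]
[7, 3, 5, 5, 170]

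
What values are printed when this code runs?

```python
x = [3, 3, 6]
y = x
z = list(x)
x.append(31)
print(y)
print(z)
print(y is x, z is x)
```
[3, 3, 6, 31]
[3, 3, 6]
True False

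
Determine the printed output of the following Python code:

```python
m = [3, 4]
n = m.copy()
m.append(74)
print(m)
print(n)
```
[3, 4, 74]
[3, 4]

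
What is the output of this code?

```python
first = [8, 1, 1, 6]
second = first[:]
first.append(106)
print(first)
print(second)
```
[8, 1, 1, 6, 106]
[8, 1, 1, 6]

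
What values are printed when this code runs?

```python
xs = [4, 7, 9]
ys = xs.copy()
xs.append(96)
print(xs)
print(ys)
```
[4, 7, 9, 96]
[4, 7, 9]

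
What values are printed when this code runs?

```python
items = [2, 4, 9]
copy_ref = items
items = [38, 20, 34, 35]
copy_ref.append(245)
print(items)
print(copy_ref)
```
[38, 20, 34, 35]
[2, 4, 9, 245]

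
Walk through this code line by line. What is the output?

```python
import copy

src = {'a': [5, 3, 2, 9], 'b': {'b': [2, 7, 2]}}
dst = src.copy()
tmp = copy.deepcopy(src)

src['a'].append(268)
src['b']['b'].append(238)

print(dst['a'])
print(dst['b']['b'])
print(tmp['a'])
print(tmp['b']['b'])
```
[5, 3, 2, 9, 268]
[2, 7, 2, 238]
[5, 3, 2, 9]
[2, 7, 2]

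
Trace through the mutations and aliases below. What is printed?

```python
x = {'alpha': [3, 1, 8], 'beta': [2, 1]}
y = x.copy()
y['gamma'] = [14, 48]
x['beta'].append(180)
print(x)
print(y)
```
{'alpha': [3, 1, 8], 'beta': [2, 1, 180]}
{'alpha': [3, 1, 8], 'beta': [2, 1, 180], 'gamma': [14, 48]}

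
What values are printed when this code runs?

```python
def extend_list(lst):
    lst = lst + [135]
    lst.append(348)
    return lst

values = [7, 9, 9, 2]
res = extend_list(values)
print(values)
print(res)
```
[7, 9, 9, 2]
[7, 9, 9, 2, 135, 348]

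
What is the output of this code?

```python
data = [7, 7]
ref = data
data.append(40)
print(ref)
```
[7, 7, 40]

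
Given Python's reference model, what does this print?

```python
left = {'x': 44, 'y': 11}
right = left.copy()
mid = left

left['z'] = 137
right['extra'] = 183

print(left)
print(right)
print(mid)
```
{'x': 44, 'y': 11, 'z': 137}
{'x': 44, 'y': 11, 'extra': 183}
{'x': 44, 'y': 11, 'z': 137}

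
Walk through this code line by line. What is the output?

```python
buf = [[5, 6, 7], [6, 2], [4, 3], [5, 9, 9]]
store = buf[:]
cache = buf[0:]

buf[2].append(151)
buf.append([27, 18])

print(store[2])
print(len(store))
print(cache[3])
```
[4, 3, 151]
4
[5, 9, 9]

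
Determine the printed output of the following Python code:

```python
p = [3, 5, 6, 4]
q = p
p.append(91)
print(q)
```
[3, 5, 6, 4, 91]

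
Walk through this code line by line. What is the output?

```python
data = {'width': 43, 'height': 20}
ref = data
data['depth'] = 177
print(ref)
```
{'width': 43, 'height': 20, 'depth': 177}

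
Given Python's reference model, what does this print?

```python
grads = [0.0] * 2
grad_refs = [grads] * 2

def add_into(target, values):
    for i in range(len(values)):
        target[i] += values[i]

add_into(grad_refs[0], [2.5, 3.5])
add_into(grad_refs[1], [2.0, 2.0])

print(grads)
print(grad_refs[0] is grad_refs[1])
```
[4.5, 5.5]
True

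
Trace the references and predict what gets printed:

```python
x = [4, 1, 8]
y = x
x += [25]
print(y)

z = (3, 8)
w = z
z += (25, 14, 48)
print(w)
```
[4, 1, 8, 25]
(3, 8)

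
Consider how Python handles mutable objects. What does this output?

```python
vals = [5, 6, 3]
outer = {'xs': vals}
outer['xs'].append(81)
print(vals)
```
[5, 6, 3, 81]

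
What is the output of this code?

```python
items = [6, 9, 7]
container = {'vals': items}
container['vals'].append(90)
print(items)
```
[6, 9, 7, 90]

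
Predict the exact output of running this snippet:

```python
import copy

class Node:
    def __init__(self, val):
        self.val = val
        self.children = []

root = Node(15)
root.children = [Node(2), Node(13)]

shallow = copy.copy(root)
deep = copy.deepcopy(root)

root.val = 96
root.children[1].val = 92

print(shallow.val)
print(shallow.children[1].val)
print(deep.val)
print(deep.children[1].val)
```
15
92
15
13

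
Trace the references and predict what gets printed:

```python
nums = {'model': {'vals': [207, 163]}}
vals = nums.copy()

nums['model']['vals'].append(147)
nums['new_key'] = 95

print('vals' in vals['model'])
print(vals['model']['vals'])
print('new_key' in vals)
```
True
[207, 163, 147]
False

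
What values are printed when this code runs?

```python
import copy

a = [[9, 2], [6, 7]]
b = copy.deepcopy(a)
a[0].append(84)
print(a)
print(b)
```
[[9, 2, 84], [6, 7]]
[[9, 2], [6, 7]]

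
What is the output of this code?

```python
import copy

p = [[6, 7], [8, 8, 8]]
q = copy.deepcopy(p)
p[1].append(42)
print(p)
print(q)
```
[[6, 7], [8, 8, 8, 42]]
[[6, 7], [8, 8, 8]]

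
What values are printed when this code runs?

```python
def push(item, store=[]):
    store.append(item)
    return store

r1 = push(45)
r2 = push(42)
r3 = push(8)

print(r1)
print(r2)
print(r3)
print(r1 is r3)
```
[45, 42, 8]
[45, 42, 8]
[45, 42, 8]
True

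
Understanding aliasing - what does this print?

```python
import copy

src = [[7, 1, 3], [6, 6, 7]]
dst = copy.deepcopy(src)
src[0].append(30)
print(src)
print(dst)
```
[[7, 1, 3, 30], [6, 6, 7]]
[[7, 1, 3], [6, 6, 7]]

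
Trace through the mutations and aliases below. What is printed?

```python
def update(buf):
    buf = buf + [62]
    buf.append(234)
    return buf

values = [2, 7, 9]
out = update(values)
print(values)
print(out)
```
[2, 7, 9]
[2, 7, 9, 62, 234]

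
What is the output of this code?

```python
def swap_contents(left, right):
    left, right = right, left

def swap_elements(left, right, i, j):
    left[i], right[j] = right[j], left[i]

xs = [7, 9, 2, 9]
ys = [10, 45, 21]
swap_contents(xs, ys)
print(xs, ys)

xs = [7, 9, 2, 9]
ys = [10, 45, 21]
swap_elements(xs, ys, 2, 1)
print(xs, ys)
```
[7, 9, 2, 9] [10, 45, 21]
[7, 9, 45, 9] [10, 2, 21]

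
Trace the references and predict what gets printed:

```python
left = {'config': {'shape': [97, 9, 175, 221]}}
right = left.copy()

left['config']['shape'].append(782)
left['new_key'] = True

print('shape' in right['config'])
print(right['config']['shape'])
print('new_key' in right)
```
True
[97, 9, 175, 221, 782]
False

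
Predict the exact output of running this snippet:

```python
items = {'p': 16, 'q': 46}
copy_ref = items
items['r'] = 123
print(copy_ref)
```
{'p': 16, 'q': 46, 'r': 123}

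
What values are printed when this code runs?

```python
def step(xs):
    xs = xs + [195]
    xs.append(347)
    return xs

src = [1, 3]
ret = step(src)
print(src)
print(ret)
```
[1, 3]
[1, 3, 195, 347]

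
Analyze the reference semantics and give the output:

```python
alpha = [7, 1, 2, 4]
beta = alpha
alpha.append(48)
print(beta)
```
[7, 1, 2, 4, 48]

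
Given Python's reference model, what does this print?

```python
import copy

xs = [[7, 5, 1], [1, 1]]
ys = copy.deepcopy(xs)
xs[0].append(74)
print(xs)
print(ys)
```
[[7, 5, 1, 74], [1, 1]]
[[7, 5, 1], [1, 1]]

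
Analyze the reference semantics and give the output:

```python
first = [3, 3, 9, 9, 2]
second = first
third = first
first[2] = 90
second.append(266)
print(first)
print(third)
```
[3, 3, 90, 9, 2, 266]
[3, 3, 90, 9, 2, 266]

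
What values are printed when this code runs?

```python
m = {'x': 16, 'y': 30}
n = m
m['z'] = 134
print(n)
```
{'x': 16, 'y': 30, 'z': 134}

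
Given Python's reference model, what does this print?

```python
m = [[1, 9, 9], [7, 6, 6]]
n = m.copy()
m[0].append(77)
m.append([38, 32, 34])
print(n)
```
[[1, 9, 9, 77], [7, 6, 6]]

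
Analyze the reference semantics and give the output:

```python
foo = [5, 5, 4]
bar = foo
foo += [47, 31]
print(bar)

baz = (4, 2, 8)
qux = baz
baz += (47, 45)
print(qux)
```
[5, 5, 4, 47, 31]
(4, 2, 8)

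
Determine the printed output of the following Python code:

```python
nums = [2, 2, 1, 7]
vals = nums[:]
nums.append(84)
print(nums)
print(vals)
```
[2, 2, 1, 7, 84]
[2, 2, 1, 7]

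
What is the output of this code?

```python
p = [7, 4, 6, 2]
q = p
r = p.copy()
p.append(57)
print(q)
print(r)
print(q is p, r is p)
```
[7, 4, 6, 2, 57]
[7, 4, 6, 2]
True False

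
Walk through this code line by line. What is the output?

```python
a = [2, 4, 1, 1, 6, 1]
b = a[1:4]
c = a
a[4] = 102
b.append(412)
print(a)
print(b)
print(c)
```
[2, 4, 1, 1, 102, 1]
[4, 1, 1, 412]
[2, 4, 1, 1, 102, 1]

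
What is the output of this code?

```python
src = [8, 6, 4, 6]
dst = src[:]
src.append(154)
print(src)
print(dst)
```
[8, 6, 4, 6, 154]
[8, 6, 4, 6]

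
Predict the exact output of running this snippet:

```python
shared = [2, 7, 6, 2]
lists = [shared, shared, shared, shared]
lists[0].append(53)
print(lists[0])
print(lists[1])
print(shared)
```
[2, 7, 6, 2, 53]
[2, 7, 6, 2, 53]
[2, 7, 6, 2, 53]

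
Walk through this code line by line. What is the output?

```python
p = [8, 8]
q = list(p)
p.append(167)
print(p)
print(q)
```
[8, 8, 167]
[8, 8]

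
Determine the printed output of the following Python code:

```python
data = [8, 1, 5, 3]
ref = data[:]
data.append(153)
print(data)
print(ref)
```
[8, 1, 5, 3, 153]
[8, 1, 5, 3]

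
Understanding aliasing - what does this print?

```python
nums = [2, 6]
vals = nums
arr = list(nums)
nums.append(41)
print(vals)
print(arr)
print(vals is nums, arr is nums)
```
[2, 6, 41]
[2, 6]
True False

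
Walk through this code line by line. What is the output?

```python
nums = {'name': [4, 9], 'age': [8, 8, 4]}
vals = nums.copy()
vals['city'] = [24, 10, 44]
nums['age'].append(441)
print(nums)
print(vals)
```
{'name': [4, 9], 'age': [8, 8, 4, 441]}
{'name': [4, 9], 'age': [8, 8, 4, 441], 'city': [24, 10, 44]}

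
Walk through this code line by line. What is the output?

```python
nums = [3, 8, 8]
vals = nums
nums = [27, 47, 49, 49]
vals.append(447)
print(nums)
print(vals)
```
[27, 47, 49, 49]
[3, 8, 8, 447]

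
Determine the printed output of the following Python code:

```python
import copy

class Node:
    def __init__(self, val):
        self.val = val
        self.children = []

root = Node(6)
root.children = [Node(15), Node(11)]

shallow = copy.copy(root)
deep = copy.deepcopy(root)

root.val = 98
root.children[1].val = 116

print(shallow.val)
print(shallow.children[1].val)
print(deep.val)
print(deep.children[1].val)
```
6
116
6
11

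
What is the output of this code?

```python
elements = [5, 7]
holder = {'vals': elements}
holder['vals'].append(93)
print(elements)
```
[5, 7, 93]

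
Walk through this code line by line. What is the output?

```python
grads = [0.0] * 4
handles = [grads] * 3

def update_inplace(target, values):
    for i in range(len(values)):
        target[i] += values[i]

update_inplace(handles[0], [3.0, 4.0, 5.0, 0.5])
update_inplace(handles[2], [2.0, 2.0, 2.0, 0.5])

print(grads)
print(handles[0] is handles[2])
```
[5.0, 6.0, 7.0, 1.0]
True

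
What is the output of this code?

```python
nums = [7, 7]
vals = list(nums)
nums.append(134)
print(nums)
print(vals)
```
[7, 7, 134]
[7, 7]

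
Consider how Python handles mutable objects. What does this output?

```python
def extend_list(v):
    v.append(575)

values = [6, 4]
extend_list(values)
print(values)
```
[6, 4, 575]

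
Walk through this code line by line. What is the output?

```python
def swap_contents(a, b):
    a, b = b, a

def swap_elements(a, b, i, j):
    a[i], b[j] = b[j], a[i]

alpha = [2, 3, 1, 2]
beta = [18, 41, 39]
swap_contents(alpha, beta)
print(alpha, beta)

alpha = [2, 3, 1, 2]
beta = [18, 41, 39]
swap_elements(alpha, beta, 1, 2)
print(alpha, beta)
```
[2, 3, 1, 2] [18, 41, 39]
[2, 39, 1, 2] [18, 41, 3]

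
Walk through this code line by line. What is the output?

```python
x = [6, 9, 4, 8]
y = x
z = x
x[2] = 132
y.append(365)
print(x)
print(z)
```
[6, 9, 132, 8, 365]
[6, 9, 132, 8, 365]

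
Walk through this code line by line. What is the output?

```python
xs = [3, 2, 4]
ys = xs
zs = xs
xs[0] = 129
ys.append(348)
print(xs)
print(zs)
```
[129, 2, 4, 348]
[129, 2, 4, 348]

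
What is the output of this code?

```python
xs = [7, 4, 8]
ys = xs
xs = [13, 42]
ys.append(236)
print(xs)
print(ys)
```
[13, 42]
[7, 4, 8, 236]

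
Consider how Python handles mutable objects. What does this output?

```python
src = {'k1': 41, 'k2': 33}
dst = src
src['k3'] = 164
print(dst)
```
{'k1': 41, 'k2': 33, 'k3': 164}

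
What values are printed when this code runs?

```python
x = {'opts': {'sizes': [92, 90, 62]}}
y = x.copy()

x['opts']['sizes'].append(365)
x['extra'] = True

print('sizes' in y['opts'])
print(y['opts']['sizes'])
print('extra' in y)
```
True
[92, 90, 62, 365]
False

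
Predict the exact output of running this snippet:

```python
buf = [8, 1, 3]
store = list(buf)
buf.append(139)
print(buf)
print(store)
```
[8, 1, 3, 139]
[8, 1, 3]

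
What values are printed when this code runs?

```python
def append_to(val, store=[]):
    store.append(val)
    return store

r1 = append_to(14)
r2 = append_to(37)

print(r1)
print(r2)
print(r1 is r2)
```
[14, 37]
[14, 37]
True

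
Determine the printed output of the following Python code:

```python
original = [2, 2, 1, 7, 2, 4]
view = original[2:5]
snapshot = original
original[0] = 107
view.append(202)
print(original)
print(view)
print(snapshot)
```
[107, 2, 1, 7, 2, 4]
[1, 7, 2, 202]
[107, 2, 1, 7, 2, 4]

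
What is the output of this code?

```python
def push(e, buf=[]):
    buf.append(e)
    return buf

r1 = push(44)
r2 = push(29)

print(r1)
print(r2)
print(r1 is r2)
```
[44, 29]
[44, 29]
True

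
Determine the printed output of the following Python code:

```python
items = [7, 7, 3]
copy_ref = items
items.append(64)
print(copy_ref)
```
[7, 7, 3, 64]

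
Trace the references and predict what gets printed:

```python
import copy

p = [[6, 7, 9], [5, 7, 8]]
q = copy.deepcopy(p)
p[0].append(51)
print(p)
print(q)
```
[[6, 7, 9, 51], [5, 7, 8]]
[[6, 7, 9], [5, 7, 8]]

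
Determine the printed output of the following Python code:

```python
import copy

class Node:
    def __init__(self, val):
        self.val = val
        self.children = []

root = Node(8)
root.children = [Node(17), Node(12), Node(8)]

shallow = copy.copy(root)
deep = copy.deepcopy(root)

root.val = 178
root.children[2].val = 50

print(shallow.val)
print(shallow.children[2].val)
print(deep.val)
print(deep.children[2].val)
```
8
50
8
8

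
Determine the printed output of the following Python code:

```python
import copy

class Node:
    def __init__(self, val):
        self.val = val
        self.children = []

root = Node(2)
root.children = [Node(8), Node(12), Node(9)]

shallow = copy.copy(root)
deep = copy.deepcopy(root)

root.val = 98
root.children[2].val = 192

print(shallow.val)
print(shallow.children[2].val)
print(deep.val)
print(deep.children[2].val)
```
2
192
2
9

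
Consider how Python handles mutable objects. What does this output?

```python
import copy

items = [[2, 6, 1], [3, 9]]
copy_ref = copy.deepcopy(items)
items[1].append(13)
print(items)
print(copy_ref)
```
[[2, 6, 1], [3, 9, 13]]
[[2, 6, 1], [3, 9]]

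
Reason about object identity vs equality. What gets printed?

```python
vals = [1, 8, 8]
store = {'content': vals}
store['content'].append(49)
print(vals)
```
[1, 8, 8, 49]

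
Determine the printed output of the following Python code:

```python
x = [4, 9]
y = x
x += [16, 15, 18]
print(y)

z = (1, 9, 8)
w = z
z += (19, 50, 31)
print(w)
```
[4, 9, 16, 15, 18]
(1, 9, 8)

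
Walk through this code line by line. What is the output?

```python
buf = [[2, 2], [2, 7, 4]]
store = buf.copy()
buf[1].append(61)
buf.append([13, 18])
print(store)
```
[[2, 2], [2, 7, 4, 61]]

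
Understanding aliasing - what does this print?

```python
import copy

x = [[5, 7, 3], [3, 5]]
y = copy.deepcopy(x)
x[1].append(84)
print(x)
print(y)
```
[[5, 7, 3], [3, 5, 84]]
[[5, 7, 3], [3, 5]]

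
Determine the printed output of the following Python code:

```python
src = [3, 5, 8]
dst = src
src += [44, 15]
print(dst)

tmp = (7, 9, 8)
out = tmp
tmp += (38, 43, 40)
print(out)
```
[3, 5, 8, 44, 15]
(7, 9, 8)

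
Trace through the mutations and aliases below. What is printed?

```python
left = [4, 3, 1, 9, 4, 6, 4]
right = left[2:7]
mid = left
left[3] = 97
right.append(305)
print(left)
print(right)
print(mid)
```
[4, 3, 1, 97, 4, 6, 4]
[1, 9, 4, 6, 4, 305]
[4, 3, 1, 97, 4, 6, 4]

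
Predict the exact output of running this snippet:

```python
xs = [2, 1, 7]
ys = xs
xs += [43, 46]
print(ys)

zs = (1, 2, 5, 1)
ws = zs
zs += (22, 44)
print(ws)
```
[2, 1, 7, 43, 46]
(1, 2, 5, 1)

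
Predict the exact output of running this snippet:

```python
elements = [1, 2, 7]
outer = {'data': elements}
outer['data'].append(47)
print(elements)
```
[1, 2, 7, 47]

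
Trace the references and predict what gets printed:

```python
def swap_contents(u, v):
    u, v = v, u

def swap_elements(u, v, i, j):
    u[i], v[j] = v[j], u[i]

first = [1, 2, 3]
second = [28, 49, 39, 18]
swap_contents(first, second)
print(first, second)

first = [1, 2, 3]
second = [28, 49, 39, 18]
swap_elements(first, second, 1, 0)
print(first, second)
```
[1, 2, 3] [28, 49, 39, 18]
[1, 28, 3] [2, 49, 39, 18]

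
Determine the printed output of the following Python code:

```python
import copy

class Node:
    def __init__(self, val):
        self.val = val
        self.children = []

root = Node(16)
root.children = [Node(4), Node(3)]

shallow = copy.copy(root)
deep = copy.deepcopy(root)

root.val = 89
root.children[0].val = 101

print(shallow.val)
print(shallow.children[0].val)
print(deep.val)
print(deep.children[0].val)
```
16
101
16
4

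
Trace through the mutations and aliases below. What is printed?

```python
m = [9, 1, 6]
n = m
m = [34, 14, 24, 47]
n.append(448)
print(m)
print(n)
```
[34, 14, 24, 47]
[9, 1, 6, 448]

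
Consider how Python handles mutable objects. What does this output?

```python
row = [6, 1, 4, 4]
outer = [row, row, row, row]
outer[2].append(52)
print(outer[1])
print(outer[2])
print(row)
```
[6, 1, 4, 4, 52]
[6, 1, 4, 4, 52]
[6, 1, 4, 4, 52]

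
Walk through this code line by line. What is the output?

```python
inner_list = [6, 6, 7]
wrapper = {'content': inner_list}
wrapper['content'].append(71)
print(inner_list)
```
[6, 6, 7, 71]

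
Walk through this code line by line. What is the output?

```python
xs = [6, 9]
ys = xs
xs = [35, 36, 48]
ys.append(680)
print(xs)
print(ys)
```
[35, 36, 48]
[6, 9, 680]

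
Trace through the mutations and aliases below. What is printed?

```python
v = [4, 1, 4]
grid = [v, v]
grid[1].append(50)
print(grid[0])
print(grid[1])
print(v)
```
[4, 1, 4, 50]
[4, 1, 4, 50]
[4, 1, 4, 50]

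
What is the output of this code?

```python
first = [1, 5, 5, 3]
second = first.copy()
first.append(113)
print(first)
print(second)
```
[1, 5, 5, 3, 113]
[1, 5, 5, 3]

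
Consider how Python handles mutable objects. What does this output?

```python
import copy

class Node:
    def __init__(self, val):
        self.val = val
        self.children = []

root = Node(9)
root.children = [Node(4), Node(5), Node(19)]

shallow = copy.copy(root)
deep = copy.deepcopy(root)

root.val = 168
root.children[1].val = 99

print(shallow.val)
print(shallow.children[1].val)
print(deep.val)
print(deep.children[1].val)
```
9
99
9
5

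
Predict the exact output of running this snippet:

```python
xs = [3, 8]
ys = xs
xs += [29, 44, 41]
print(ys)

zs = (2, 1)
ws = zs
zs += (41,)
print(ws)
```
[3, 8, 29, 44, 41]
(2, 1)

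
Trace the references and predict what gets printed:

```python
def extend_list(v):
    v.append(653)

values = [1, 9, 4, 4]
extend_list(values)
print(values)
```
[1, 9, 4, 4, 653]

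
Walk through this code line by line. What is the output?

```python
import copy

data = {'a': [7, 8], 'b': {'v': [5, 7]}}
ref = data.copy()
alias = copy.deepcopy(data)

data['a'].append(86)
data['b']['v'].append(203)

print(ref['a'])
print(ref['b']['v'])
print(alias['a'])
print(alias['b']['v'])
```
[7, 8, 86]
[5, 7, 203]
[7, 8]
[5, 7]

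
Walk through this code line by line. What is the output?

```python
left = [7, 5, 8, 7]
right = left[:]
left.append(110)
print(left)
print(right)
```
[7, 5, 8, 7, 110]
[7, 5, 8, 7]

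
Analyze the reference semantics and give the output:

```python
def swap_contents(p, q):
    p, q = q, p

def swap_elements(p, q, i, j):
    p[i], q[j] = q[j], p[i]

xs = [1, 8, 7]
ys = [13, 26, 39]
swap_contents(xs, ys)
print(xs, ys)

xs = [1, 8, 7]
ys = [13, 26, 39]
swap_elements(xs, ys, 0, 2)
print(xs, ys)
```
[1, 8, 7] [13, 26, 39]
[39, 8, 7] [13, 26, 1]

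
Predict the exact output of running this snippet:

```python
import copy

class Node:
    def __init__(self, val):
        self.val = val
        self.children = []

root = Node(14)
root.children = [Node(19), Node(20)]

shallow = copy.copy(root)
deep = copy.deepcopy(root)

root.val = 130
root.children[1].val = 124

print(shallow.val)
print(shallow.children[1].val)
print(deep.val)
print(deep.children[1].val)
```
14
124
14
20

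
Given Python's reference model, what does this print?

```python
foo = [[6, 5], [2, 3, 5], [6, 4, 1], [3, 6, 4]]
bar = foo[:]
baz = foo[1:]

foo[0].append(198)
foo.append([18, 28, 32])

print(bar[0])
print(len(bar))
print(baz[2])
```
[6, 5, 198]
4
[3, 6, 4]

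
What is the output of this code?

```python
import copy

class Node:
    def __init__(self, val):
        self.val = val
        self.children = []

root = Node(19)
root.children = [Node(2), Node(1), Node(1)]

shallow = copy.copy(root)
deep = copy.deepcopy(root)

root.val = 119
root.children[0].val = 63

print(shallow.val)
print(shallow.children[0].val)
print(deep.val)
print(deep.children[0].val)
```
19
63
19
2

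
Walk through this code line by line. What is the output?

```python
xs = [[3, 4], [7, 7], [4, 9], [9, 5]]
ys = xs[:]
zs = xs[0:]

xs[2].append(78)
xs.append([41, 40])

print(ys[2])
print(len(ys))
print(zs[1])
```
[4, 9, 78]
4
[7, 7]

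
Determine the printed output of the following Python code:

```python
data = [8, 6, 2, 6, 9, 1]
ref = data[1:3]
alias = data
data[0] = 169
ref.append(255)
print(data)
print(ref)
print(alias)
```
[169, 6, 2, 6, 9, 1]
[6, 2, 255]
[169, 6, 2, 6, 9, 1]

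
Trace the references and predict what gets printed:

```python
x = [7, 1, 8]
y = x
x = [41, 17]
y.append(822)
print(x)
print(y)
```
[41, 17]
[7, 1, 8, 822]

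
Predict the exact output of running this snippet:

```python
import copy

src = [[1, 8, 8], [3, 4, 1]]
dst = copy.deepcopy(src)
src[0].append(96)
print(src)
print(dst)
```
[[1, 8, 8, 96], [3, 4, 1]]
[[1, 8, 8], [3, 4, 1]]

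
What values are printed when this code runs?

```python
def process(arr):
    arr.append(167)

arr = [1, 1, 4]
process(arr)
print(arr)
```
[1, 1, 4, 167]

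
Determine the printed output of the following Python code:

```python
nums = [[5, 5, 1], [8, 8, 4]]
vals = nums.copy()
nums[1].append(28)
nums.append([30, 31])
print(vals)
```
[[5, 5, 1], [8, 8, 4, 28]]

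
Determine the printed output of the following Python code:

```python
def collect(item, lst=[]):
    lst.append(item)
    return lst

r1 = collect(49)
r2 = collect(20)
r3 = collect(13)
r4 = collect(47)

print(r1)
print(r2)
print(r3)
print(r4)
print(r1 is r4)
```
[49, 20, 13, 47]
[49, 20, 13, 47]
[49, 20, 13, 47]
[49, 20, 13, 47]
True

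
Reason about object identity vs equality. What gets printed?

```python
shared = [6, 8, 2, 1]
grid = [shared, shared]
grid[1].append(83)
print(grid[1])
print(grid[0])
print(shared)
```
[6, 8, 2, 1, 83]
[6, 8, 2, 1, 83]
[6, 8, 2, 1, 83]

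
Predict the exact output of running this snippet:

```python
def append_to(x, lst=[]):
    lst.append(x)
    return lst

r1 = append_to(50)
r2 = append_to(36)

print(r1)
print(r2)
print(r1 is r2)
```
[50, 36]
[50, 36]
True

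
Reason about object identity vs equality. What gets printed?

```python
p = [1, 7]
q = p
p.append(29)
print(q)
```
[1, 7, 29]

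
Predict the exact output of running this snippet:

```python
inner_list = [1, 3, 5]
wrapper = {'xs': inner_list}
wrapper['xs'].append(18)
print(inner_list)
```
[1, 3, 5, 18]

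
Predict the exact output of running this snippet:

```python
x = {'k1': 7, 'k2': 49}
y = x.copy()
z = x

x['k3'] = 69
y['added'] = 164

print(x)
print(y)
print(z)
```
{'k1': 7, 'k2': 49, 'k3': 69}
{'k1': 7, 'k2': 49, 'added': 164}
{'k1': 7, 'k2': 49, 'k3': 69}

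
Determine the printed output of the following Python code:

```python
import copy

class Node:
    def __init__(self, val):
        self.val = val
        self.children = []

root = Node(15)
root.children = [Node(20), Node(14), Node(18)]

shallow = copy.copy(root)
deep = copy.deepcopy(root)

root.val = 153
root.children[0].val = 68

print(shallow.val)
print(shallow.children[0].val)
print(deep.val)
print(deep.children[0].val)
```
15
68
15
20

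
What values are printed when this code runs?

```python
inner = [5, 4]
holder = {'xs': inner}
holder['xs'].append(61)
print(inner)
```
[5, 4, 61]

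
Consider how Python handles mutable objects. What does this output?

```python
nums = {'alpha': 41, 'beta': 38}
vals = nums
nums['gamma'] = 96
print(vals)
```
{'alpha': 41, 'beta': 38, 'gamma': 96}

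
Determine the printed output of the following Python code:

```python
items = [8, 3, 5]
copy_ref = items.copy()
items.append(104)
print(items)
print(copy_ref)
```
[8, 3, 5, 104]
[8, 3, 5]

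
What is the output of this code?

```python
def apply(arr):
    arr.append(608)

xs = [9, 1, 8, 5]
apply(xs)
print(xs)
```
[9, 1, 8, 5, 608]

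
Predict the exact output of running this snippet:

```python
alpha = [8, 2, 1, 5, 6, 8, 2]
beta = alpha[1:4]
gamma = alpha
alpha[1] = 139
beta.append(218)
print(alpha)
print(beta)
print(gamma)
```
[8, 139, 1, 5, 6, 8, 2]
[2, 1, 5, 218]
[8, 139, 1, 5, 6, 8, 2]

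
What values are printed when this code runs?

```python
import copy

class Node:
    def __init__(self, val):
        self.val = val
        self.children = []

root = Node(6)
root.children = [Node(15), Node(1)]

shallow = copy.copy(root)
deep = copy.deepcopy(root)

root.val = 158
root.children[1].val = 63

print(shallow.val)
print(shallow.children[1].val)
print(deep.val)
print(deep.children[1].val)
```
6
63
6
1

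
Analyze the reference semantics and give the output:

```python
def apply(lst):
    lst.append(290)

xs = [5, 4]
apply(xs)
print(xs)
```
[5, 4, 290]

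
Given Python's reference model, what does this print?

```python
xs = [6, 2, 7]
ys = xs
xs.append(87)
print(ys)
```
[6, 2, 7, 87]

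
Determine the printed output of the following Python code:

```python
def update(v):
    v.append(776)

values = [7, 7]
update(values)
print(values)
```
[7, 7, 776]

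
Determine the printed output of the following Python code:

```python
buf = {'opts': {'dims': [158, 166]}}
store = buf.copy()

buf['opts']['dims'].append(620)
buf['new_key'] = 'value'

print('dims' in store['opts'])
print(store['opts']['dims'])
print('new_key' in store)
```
True
[158, 166, 620]
False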